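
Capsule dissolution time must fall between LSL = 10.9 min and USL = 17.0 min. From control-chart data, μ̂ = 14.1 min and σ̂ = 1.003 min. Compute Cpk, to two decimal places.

Cpu = (USL − μ̂) / (3σ̂) = (17.0 − 14.1) / (3 × 1.003) = 0.9638; Cpl = (μ̂ − LSL) / (3σ̂) = (14.1 − 10.9) / (3 × 1.003) = 1.0635; Cpk = min(Cpu, Cpl) = 0.9638

0.96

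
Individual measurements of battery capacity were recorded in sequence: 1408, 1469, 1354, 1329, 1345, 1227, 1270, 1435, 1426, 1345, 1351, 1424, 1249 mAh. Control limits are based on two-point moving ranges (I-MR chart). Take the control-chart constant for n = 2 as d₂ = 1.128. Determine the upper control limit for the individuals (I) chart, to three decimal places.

X̄ = (1408 + 1469 + 1354 + 1329 + 1345 + 1227 + 1270 + 1435 + 1426 + 1345 + 1351 + 1424 + 1249) / 13 = 1356.3077
Moving ranges: 61, 115, 25, 16, 118, 43, 165, 9, 81, 6, 73, 175; M̄R̄ = 887.0000 / 12 = 73.9167
UCL = X̄ + 3·M̄R̄/d₂ = 1356.3077 + 3 × 73.9167 / 1.128 = 1552.8946

1552.895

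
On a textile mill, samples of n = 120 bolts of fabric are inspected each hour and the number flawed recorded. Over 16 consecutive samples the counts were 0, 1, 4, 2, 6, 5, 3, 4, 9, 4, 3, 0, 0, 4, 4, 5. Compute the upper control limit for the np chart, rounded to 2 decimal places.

p̄ = Σdᵢ / (k·n) = 54 / (16 × 120) = 0.02813
UCL = np̄ + 3·√(np̄(1−p̄)) = 3.3750 + 3 × √(3.3750×0.97188) = 3.3750 + 3 × 1.8111 = 8.8083

8.81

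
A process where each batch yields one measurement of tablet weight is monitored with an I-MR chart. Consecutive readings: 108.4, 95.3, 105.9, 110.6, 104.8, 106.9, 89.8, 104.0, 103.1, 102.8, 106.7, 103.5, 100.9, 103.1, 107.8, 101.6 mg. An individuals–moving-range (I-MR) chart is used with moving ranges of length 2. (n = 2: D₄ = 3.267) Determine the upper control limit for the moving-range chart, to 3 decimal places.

Moving ranges: 13.1, 10.6, 4.7, 5.8, 2.1, 17.1, 14.2, 0.9, 0.3, 3.9, 3.2, 2.6, 2.2, 4.7, 6.2; M̄R̄ = 91.6000 / 15 = 6.1067
UCL_MR = D₄·M̄R̄ = 3.267 × 6.1067 = 19.9505

19.950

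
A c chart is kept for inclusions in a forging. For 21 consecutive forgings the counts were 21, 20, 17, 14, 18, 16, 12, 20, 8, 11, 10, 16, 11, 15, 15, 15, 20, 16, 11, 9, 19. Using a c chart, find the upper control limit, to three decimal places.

c̄ = (21 + 20 + 17 + 14 + 18 + 16 + 12 + 20 + 8 + 11 + 10 + 16 + 11 + 15 + 15 + 15 + 20 + 16 + 11 + 9 + 19) / 21 = 314 / 21 = 14.9524
UCL = c̄ + 3√c̄ = 14.9524 + 3 × √14.9524 = 14.9524 + 3 × 3.8668 = 26.5529

26.553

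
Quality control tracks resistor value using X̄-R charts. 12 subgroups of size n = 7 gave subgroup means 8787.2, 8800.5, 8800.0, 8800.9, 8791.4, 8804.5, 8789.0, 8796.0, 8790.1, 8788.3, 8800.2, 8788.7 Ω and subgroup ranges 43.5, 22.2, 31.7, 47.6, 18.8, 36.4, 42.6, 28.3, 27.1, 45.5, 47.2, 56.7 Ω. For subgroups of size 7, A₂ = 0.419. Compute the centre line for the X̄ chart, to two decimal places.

8794.73

X̄̄ = (8787.2 + 8800.5 + 8800.0 + 8800.9 + 8791.4 + 8804.5 + 8789.0 + 8796.0 + 8790.1 + 8788.3 + 8800.2 + 8788.7) / 12 = 105536.8000 / 12 = 8794.7333
CL = X̄̄ = 8794.7333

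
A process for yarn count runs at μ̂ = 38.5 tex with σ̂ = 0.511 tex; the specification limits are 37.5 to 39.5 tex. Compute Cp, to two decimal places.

0.65

Cp = (USL − LSL) / (6σ̂) = (39.5 − 37.5) / (6 × 0.511) = 2.0000 / 3.0660 = 0.6523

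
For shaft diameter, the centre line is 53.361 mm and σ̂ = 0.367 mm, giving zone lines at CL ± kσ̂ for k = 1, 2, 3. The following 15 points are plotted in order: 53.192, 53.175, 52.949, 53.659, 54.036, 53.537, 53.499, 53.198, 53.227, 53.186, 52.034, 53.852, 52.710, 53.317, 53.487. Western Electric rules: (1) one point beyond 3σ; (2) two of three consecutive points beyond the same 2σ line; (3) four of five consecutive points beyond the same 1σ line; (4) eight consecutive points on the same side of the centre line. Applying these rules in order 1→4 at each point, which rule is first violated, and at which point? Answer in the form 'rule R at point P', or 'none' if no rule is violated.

rule 1 at point 11

Zone of each point (C = within 1σ̂, B = 1σ̂–2σ̂, A = 2σ̂–3σ̂, * = beyond 3σ̂; sign = side of CL): 1:-C, 2:-C, 3:-B, 4:+C, 5:+B, 6:+C, 7:+C, 8:-C, 9:-C, 10:-C, 11:-*, 12:+B, 13:-B, 14:-C, 15:+C
Rule 1 (one point beyond the 3σ limits) is satisfied at point 11.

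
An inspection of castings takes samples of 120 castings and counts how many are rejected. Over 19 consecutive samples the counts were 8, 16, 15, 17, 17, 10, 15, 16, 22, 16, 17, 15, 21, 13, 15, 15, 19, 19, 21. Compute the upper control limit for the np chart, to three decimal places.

27.376

p̄ = Σdᵢ / (k·n) = 307 / (19 × 120) = 0.13465
UCL = np̄ + 3·√(np̄(1−p̄)) = 16.1579 + 3 × √(16.1579×0.86535) = 16.1579 + 3 × 3.7393 = 27.3757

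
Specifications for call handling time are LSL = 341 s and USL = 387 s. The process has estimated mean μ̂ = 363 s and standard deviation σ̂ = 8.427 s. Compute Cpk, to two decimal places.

0.87

Cpu = (USL − μ̂) / (3σ̂) = (387 − 363) / (3 × 8.427) = 0.9493; Cpl = (μ̂ − LSL) / (3σ̂) = (363 − 341) / (3 × 8.427) = 0.8702; Cpk = min(Cpu, Cpl) = 0.8702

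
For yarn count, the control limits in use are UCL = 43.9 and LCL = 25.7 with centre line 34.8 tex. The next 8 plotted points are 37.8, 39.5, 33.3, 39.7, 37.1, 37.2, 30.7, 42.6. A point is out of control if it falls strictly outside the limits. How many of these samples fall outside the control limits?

All 8 points lie within [25.7, 43.9].

0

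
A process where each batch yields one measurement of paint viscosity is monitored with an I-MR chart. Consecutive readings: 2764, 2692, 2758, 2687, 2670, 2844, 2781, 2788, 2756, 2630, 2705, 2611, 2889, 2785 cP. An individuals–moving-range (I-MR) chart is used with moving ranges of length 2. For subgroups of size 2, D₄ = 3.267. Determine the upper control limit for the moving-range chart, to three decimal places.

Moving ranges: 72, 66, 71, 17, 174, 63, 7, 32, 126, 75, 94, 278, 104; M̄R̄ = 1179.0000 / 13 = 90.6923
UCL_MR = D₄·M̄R̄ = 3.267 × 90.6923 = 296.2918

296.292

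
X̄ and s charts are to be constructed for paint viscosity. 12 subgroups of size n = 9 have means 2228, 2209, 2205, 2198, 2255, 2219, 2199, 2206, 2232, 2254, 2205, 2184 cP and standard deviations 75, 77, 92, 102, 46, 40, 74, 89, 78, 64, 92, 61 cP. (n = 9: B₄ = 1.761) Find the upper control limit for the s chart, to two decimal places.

130.61

s̄ = (75 + 77 + 92 + 102 + 46 + 40 + 74 + 89 + 78 + 64 + 92 + 61) / 12 = 74.1667
UCL_s = B₄·s̄ = 1.761 × 74.1667 = 130.6075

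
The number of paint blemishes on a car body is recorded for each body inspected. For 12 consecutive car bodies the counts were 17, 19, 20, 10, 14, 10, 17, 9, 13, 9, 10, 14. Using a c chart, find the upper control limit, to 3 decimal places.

c̄ = (17 + 19 + 20 + 10 + 14 + 10 + 17 + 9 + 13 + 9 + 10 + 14) / 12 = 162 / 12 = 13.5000
UCL = c̄ + 3√c̄ = 13.5000 + 3 × √13.5000 = 13.5000 + 3 × 3.6742 = 24.5227

24.523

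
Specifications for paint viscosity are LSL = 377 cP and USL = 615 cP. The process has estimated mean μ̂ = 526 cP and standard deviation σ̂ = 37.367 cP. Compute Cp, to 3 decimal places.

1.062

Cp = (USL − LSL) / (6σ̂) = (615 − 377) / (6 × 37.367) = 238.0000 / 224.2020 = 1.0615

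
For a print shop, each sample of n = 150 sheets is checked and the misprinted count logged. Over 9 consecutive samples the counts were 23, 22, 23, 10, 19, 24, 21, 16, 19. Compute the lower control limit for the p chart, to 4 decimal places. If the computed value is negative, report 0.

p̄ = Σdᵢ / (k·n) = 177 / (9 × 150) = 0.13111
LCL = p̄ − 3·√(p̄(1−p̄)/n) = 0.13111 − 3 × 0.02756 = 0.04844

0.0484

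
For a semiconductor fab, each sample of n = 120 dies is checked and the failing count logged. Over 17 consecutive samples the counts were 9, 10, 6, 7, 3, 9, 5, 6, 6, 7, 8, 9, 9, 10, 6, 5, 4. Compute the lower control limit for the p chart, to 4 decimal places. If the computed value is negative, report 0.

p̄ = Σdᵢ / (k·n) = 119 / (17 × 120) = 0.05833
LCL = p̄ − 3·√(p̄(1−p̄)/n) = 0.05833 − 3 × 0.02140 = -0.00585 → 0 (negative, so LCL = 0)

0.0000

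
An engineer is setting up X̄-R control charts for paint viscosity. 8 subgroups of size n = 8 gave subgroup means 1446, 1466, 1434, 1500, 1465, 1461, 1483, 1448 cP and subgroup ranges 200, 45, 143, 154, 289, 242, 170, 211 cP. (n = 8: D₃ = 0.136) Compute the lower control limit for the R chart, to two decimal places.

R̄ = (200 + 45 + 143 + 154 + 289 + 242 + 170 + 211) / 8 = 1454.0000 / 8 = 181.7500
LCL_R = D₃·R̄ = 0.136 × 181.7500 = 24.7180

24.72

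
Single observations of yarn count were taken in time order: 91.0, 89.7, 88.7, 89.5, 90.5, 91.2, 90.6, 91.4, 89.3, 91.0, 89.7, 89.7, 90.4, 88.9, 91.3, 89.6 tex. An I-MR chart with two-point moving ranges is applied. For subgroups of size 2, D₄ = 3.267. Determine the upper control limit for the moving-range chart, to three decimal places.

Moving ranges: 1.3, 1.0, 0.8, 1.0, 0.7, 0.6, 0.8, 2.1, 1.7, 1.3, 0.0, 0.7, 1.5, 2.4, 1.7; M̄R̄ = 17.6000 / 15 = 1.1733
UCL_MR = D₄·M̄R̄ = 3.267 × 1.1733 = 3.8333

3.833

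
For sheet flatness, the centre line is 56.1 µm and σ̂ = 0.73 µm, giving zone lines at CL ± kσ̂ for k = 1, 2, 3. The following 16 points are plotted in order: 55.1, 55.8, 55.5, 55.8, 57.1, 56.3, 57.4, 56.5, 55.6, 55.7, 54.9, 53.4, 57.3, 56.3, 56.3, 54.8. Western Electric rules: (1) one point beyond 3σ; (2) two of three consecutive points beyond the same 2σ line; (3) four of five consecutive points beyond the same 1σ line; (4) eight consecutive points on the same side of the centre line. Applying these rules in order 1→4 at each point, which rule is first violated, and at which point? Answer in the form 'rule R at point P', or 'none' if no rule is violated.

rule 1 at point 12

Zone of each point (C = within 1σ̂, B = 1σ̂–2σ̂, A = 2σ̂–3σ̂, * = beyond 3σ̂; sign = side of CL): 1:-B, 2:-C, 3:-C, 4:-C, 5:+B, 6:+C, 7:+B, 8:+C, 9:-C, 10:-C, 11:-B, 12:-*, 13:+B, 14:+C, 15:+C, 16:-B
Rule 1 (one point beyond the 3σ limits) is satisfied at point 12.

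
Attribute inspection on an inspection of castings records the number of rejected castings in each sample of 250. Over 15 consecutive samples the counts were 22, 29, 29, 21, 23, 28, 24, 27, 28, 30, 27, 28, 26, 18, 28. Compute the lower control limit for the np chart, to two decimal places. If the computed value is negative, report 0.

11.42

p̄ = Σdᵢ / (k·n) = 388 / (15 × 250) = 0.10347
LCL = np̄ − 3·√(np̄(1−p̄)) = 25.8667 − 3 × 4.8156 = 11.4198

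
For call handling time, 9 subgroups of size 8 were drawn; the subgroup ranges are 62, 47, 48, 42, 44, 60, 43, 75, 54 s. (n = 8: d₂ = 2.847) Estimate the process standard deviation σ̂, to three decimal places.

R̄ = (62 + 47 + 48 + 42 + 44 + 60 + 43 + 75 + 54) / 9 = 52.7778
σ̂ = R̄ / d₂ = 52.7778 / 2.847 = 18.5380

18.538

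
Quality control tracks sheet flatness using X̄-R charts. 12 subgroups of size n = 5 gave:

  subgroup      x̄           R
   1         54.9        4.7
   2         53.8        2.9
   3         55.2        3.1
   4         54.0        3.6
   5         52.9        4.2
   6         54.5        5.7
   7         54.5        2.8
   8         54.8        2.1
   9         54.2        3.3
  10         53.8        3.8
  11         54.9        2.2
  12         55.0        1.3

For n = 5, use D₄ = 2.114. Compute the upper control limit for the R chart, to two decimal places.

6.99

R̄ = (4.7 + 2.9 + 3.1 + 3.6 + 4.2 + 5.7 + 2.8 + 2.1 + 3.3 + 3.8 + 2.2 + 1.3) / 12 = 39.7000 / 12 = 3.3083
UCL_R = D₄·R̄ = 2.114 × 3.3083 = 6.9938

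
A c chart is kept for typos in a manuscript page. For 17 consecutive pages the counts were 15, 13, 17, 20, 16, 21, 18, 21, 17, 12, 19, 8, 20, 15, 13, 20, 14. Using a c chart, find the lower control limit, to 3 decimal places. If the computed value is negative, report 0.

4.258

c̄ = (15 + 13 + 17 + 20 + 16 + 21 + 18 + 21 + 17 + 12 + 19 + 8 + 20 + 15 + 13 + 20 + 14) / 17 = 279 / 17 = 16.4118
LCL = c̄ − 3√c̄ = 16.4118 − 3 × 4.0511 = 4.2583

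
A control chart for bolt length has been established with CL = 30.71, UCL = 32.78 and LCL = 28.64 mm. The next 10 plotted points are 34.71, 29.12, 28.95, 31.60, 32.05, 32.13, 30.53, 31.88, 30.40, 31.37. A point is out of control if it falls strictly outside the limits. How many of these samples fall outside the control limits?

Compare each point to [28.64, 32.78]: sample 1 = 34.71 > UCL.

1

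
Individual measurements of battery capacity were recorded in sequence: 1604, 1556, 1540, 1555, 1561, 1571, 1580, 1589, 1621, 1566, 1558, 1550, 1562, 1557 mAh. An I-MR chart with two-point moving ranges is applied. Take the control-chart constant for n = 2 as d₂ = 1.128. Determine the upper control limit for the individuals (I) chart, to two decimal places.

1616.95

X̄ = (1604 + 1556 + 1540 + 1555 + 1561 + 1571 + 1580 + 1589 + 1621 + 1566 + 1558 + 1550 + 1562 + 1557) / 14 = 1569.2857
Moving ranges: 48, 16, 15, 6, 10, 9, 9, 32, 55, 8, 8, 12, 5; M̄R̄ = 233.0000 / 13 = 17.9231
UCL = X̄ + 3·M̄R̄/d₂ = 1569.2857 + 3 × 17.9231 / 1.128 = 1616.9535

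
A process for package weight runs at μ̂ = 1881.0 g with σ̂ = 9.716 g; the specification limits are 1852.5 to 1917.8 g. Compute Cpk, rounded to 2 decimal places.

0.98

Cpu = (USL − μ̂) / (3σ̂) = (1917.8 − 1881.0) / (3 × 9.716) = 1.2625; Cpl = (μ̂ − LSL) / (3σ̂) = (1881.0 − 1852.5) / (3 × 9.716) = 0.9778; Cpk = min(Cpu, Cpl) = 0.9778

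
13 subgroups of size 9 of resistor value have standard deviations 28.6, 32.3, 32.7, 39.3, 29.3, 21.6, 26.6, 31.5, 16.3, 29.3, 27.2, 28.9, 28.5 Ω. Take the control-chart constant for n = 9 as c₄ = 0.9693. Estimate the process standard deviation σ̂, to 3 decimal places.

29.530

s̄ = (28.6 + 32.3 + 32.7 + 39.3 + 29.3 + 21.6 + 26.6 + 31.5 + 16.3 + 29.3 + 27.2 + 28.9 + 28.5) / 13 = 28.6231
σ̂ = s̄ / c₄ = 28.6231 / 0.9693 = 29.5296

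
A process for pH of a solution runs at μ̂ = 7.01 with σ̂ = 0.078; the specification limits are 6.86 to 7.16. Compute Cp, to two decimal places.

Cp = (USL − LSL) / (6σ̂) = (7.16 − 6.86) / (6 × 0.078) = 0.3000 / 0.4680 = 0.6410

0.64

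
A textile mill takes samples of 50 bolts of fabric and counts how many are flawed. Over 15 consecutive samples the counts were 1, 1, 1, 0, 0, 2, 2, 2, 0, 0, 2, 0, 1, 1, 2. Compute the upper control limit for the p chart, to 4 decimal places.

0.0794

p̄ = Σdᵢ / (k·n) = 15 / (15 × 50) = 0.02000
UCL = p̄ + 3·√(p̄(1−p̄)/n) = 0.02000 + 3 × √(0.02000×0.98000/50) = 0.02000 + 3 × 0.01980 = 0.07940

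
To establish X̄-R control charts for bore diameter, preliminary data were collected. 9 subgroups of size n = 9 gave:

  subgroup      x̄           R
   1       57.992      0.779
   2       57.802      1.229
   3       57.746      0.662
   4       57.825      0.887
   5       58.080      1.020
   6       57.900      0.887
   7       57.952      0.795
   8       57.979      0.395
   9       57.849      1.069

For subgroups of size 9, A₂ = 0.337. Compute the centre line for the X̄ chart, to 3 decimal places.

57.903

X̄̄ = (57.992 + 57.802 + 57.746 + 57.825 + 58.080 + 57.900 + 57.952 + 57.979 + 57.849) / 9 = 521.1250 / 9 = 57.9028
CL = X̄̄ = 57.9028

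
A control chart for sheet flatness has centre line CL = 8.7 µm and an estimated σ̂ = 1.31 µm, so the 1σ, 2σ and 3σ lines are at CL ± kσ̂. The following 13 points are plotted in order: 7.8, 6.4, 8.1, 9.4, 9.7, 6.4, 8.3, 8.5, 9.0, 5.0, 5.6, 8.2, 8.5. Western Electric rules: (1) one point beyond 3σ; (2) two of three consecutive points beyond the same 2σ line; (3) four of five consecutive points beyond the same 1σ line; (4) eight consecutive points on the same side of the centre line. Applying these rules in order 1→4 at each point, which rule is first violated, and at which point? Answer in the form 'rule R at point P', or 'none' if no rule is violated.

Zone of each point (C = within 1σ̂, B = 1σ̂–2σ̂, A = 2σ̂–3σ̂, * = beyond 3σ̂; sign = side of CL): 1:-C, 2:-B, 3:-C, 4:+C, 5:+C, 6:-B, 7:-C, 8:-C, 9:+C, 10:-A, 11:-A, 12:-C, 13:-C
Rule 2 (two of three consecutive points beyond the same 2σ limit) is satisfied at point 11.

rule 2 at point 11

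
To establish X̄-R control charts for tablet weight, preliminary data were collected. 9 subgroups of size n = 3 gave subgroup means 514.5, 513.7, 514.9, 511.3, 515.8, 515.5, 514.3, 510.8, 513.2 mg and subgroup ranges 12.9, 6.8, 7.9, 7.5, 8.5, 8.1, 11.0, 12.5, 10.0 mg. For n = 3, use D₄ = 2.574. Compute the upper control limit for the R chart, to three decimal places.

R̄ = (12.9 + 6.8 + 7.9 + 7.5 + 8.5 + 8.1 + 11.0 + 12.5 + 10.0) / 9 = 85.2000 / 9 = 9.4667
UCL_R = D₄·R̄ = 2.574 × 9.4667 = 24.3672

24.367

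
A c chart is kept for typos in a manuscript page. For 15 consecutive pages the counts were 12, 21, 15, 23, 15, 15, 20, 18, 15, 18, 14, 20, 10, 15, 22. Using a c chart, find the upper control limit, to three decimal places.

29.187

c̄ = (12 + 21 + 15 + 23 + 15 + 15 + 20 + 18 + 15 + 18 + 14 + 20 + 10 + 15 + 22) / 15 = 253 / 15 = 16.8667
UCL = c̄ + 3√c̄ = 16.8667 + 3 × √16.8667 = 16.8667 + 3 × 4.1069 = 29.1874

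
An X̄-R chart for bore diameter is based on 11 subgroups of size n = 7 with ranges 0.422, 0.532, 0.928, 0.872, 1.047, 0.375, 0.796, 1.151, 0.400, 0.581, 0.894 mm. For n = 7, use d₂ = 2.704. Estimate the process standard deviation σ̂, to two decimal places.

0.27

R̄ = (0.422 + 0.532 + 0.928 + 0.872 + 1.047 + 0.375 + 0.796 + 1.151 + 0.400 + 0.581 + 0.894) / 11 = 0.7271
σ̂ = R̄ / d₂ = 0.7271 / 2.704 = 0.2689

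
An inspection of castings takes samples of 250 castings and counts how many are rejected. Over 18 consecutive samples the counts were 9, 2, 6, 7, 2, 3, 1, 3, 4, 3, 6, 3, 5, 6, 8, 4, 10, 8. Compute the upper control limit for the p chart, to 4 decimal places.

0.0466

p̄ = Σdᵢ / (k·n) = 90 / (18 × 250) = 0.02000
UCL = p̄ + 3·√(p̄(1−p̄)/n) = 0.02000 + 3 × √(0.02000×0.98000/250) = 0.02000 + 3 × 0.00885 = 0.04656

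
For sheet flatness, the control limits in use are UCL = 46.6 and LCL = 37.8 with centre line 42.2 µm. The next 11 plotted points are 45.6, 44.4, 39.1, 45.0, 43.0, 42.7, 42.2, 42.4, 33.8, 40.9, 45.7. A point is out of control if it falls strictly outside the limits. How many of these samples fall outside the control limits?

Compare each point to [37.8, 46.6]: sample 9 = 33.8 < LCL.

1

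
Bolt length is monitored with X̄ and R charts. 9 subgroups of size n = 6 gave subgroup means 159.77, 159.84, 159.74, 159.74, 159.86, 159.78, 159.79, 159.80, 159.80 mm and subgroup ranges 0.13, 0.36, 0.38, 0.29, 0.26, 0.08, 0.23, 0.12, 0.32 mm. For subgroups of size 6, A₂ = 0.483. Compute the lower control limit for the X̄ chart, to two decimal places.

159.67

X̄̄ = (159.77 + 159.84 + 159.74 + 159.74 + 159.86 + 159.78 + 159.79 + 159.80 + 159.80) / 9 = 1438.1200 / 9 = 159.7911
R̄ = (0.13 + 0.36 + 0.38 + 0.29 + 0.26 + 0.08 + 0.23 + 0.12 + 0.32) / 9 = 2.1700 / 9 = 0.2411
LCL = X̄̄ − A₂·R̄ = 159.7911 − 0.483 × 0.2411 = 159.6747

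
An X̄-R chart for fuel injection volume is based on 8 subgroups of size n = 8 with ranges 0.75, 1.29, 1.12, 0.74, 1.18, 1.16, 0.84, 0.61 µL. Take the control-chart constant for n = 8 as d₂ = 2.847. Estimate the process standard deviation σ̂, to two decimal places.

R̄ = (0.75 + 1.29 + 1.12 + 0.74 + 1.18 + 1.16 + 0.84 + 0.61) / 8 = 0.9612
σ̂ = R̄ / d₂ = 0.9612 / 2.847 = 0.3376

0.34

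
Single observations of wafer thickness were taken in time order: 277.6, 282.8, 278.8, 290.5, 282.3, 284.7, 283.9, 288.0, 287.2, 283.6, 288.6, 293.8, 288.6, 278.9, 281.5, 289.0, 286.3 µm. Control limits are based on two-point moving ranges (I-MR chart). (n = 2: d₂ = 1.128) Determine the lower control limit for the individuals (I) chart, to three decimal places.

X̄ = (277.6 + 282.8 + 278.8 + 290.5 + 282.3 + 284.7 + 283.9 + 288.0 + 287.2 + 283.6 + 288.6 + 293.8 + 288.6 + 278.9 + 281.5 + 289.0 + 286.3) / 17 = 285.0647
Moving ranges: 5.2, 4.0, 11.7, 8.2, 2.4, 0.8, 4.1, 0.8, 3.6, 5.0, 5.2, 5.2, 9.7, 2.6, 7.5, 2.7; M̄R̄ = 78.7000 / 16 = 4.9188
LCL = X̄ − 3·M̄R̄/d₂ = 285.0647 − 3 × 4.9188 / 1.128 = 271.9829

271.983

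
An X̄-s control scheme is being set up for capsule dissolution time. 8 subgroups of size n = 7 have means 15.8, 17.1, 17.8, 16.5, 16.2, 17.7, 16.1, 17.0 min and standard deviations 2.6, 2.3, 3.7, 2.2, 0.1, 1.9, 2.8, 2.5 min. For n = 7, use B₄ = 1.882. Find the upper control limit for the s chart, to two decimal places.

s̄ = (2.6 + 2.3 + 3.7 + 2.2 + 0.1 + 1.9 + 2.8 + 2.5) / 8 = 2.2625
UCL_s = B₄·s̄ = 1.882 × 2.2625 = 4.2580

4.26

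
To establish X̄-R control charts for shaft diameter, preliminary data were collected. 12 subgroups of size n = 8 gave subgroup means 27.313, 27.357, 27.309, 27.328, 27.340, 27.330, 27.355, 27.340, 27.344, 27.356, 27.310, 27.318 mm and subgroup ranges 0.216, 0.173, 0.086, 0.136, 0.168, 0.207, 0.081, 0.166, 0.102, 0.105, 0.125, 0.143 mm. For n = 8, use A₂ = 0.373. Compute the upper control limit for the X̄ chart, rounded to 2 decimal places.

X̄̄ = (27.313 + 27.357 + 27.309 + 27.328 + 27.340 + 27.330 + 27.355 + 27.340 + 27.344 + 27.356 + 27.310 + 27.318) / 12 = 328.0000 / 12 = 27.3333
R̄ = (0.216 + 0.173 + 0.086 + 0.136 + 0.168 + 0.207 + 0.081 + 0.166 + 0.102 + 0.105 + 0.125 + 0.143) / 12 = 1.7080 / 12 = 0.1423
UCL = X̄̄ + A₂·R̄ = 27.3333 + 0.373 × 0.1423 = 27.3864

27.39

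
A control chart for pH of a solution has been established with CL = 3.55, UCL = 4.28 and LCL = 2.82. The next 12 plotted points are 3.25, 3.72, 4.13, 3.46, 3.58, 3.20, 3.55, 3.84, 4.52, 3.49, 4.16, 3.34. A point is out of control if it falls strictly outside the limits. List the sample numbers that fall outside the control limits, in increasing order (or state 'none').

Compare each point to [2.82, 4.28]: sample 9 = 4.52 > UCL.

9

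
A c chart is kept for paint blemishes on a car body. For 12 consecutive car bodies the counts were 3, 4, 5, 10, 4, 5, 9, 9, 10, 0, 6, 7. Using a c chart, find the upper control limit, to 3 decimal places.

c̄ = (3 + 4 + 5 + 10 + 4 + 5 + 9 + 9 + 10 + 0 + 6 + 7) / 12 = 72 / 12 = 6.0000
UCL = c̄ + 3√c̄ = 6.0000 + 3 × √6.0000 = 6.0000 + 3 × 2.4495 = 13.3485

13.348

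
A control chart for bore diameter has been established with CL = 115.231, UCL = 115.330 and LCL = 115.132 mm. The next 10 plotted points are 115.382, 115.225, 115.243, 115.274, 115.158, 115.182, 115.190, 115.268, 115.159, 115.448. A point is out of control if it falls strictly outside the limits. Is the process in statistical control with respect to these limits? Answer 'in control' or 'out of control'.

Compare each point to [115.132, 115.330]: sample 1 = 115.382 > UCL; sample 10 = 115.448 > UCL.

out of control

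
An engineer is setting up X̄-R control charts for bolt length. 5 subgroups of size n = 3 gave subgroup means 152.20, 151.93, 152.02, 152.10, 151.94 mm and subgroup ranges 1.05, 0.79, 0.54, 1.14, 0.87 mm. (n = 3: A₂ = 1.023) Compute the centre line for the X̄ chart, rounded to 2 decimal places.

X̄̄ = (152.20 + 151.93 + 152.02 + 152.10 + 151.94) / 5 = 760.1900 / 5 = 152.0380
CL = X̄̄ = 152.0380

152.04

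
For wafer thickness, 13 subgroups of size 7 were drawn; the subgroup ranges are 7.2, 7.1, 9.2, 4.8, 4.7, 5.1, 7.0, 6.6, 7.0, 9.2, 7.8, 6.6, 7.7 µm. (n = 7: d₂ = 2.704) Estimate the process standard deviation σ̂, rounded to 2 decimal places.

2.56

R̄ = (7.2 + 7.1 + 9.2 + 4.8 + 4.7 + 5.1 + 7.0 + 6.6 + 7.0 + 9.2 + 7.8 + 6.6 + 7.7) / 13 = 6.9231
σ̂ = R̄ / d₂ = 6.9231 / 2.704 = 2.5603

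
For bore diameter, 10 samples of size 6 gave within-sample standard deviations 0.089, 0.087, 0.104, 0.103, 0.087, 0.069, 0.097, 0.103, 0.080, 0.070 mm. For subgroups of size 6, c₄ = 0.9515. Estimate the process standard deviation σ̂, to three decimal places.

0.093

s̄ = (0.089 + 0.087 + 0.104 + 0.103 + 0.087 + 0.069 + 0.097 + 0.103 + 0.080 + 0.070) / 10 = 0.0889
σ̂ = s̄ / c₄ = 0.0889 / 0.9515 = 0.0934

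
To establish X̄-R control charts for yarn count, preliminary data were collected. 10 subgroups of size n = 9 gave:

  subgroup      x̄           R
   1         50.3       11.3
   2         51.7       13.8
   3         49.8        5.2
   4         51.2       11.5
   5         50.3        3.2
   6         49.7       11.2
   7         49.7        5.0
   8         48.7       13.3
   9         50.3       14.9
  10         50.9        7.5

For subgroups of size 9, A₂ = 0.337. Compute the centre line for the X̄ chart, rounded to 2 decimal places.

50.26

X̄̄ = (50.3 + 51.7 + 49.8 + 51.2 + 50.3 + 49.7 + 49.7 + 48.7 + 50.3 + 50.9) / 10 = 502.6000 / 10 = 50.2600
CL = X̄̄ = 50.2600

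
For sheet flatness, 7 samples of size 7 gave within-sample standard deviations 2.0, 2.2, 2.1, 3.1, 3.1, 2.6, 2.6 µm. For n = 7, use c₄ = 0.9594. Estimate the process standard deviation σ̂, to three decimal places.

s̄ = (2.0 + 2.2 + 2.1 + 3.1 + 3.1 + 2.6 + 2.6) / 7 = 2.5286
σ̂ = s̄ / c₄ = 2.5286 / 0.9594 = 2.6356

2.636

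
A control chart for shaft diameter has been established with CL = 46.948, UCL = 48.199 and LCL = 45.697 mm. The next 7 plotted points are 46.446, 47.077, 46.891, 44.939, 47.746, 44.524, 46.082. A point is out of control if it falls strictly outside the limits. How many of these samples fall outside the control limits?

Compare each point to [45.697, 48.199]: sample 4 = 44.939 < LCL; sample 6 = 44.524 < LCL.

2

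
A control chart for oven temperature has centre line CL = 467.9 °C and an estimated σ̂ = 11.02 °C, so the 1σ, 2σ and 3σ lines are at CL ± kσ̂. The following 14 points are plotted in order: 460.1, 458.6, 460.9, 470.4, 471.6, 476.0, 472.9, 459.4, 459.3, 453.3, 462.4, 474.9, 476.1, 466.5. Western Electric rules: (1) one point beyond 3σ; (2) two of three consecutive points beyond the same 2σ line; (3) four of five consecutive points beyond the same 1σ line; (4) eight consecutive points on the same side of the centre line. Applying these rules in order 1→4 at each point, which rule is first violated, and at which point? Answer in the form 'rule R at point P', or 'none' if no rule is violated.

none

Zone of each point (C = within 1σ̂, B = 1σ̂–2σ̂, A = 2σ̂–3σ̂, * = beyond 3σ̂; sign = side of CL): 1:-C, 2:-C, 3:-C, 4:+C, 5:+C, 6:+C, 7:+C, 8:-C, 9:-C, 10:-B, 11:-C, 12:+C, 13:+C, 14:-C
No rule fires across all 14 points.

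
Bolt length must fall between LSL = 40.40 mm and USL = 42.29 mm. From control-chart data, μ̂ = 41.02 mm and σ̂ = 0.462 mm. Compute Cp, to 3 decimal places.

0.682

Cp = (USL − LSL) / (6σ̂) = (42.29 − 40.40) / (6 × 0.462) = 1.8900 / 2.7720 = 0.6818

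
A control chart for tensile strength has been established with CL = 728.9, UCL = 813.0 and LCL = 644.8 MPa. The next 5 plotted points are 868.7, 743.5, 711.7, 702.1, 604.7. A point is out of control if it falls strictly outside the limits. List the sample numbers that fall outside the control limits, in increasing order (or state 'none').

1, 5

Compare each point to [644.8, 813.0]: sample 1 = 868.7 > UCL; sample 5 = 604.7 < LCL.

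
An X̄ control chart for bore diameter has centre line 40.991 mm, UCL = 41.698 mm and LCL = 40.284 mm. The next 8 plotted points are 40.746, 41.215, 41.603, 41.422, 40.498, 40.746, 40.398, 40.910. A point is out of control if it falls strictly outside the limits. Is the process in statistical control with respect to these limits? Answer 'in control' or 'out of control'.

All 8 points lie within [40.284, 41.698].

in control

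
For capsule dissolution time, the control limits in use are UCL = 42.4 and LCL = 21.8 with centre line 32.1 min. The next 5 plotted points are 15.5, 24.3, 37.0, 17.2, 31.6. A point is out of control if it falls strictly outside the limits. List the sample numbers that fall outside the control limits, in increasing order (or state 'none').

Compare each point to [21.8, 42.4]: sample 1 = 15.5 < LCL; sample 4 = 17.2 < LCL.

1, 4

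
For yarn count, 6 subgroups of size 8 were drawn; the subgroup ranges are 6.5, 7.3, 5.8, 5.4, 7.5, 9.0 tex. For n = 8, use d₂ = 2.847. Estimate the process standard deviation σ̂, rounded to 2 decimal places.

2.43

R̄ = (6.5 + 7.3 + 5.8 + 5.4 + 7.5 + 9.0) / 6 = 6.9167
σ̂ = R̄ / d₂ = 6.9167 / 2.847 = 2.4295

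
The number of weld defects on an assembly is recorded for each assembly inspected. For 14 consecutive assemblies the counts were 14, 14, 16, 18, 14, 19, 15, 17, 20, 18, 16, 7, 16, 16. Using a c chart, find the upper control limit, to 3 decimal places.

27.607

c̄ = (14 + 14 + 16 + 18 + 14 + 19 + 15 + 17 + 20 + 18 + 16 + 7 + 16 + 16) / 14 = 220 / 14 = 15.7143
UCL = c̄ + 3√c̄ = 15.7143 + 3 × √15.7143 = 15.7143 + 3 × 3.9641 = 27.6067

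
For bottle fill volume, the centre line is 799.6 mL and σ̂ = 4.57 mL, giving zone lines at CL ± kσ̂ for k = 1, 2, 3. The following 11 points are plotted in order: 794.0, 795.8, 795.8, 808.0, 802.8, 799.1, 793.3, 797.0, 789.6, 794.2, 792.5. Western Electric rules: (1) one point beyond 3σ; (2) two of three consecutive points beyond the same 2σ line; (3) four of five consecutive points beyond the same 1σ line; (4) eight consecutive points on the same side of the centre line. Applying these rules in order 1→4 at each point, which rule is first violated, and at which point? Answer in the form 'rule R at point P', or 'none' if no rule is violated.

rule 3 at point 11

Zone of each point (C = within 1σ̂, B = 1σ̂–2σ̂, A = 2σ̂–3σ̂, * = beyond 3σ̂; sign = side of CL): 1:-B, 2:-C, 3:-C, 4:+B, 5:+C, 6:-C, 7:-B, 8:-C, 9:-A, 10:-B, 11:-B
Rule 3 (four of five consecutive points beyond the same 1σ limit) is satisfied at point 11.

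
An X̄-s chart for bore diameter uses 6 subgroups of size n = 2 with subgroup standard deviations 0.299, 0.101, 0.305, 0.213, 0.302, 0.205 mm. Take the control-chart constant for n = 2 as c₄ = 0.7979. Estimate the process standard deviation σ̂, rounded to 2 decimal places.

0.30

s̄ = (0.299 + 0.101 + 0.305 + 0.213 + 0.302 + 0.205) / 6 = 0.2375
σ̂ = s̄ / c₄ = 0.2375 / 0.7979 = 0.2977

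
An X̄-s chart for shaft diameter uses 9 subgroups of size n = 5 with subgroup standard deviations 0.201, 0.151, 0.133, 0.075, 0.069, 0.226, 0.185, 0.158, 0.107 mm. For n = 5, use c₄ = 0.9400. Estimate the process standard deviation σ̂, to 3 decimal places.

s̄ = (0.201 + 0.151 + 0.133 + 0.075 + 0.069 + 0.226 + 0.185 + 0.158 + 0.107) / 9 = 0.1450
σ̂ = s̄ / c₄ = 0.1450 / 0.9400 = 0.1543

0.154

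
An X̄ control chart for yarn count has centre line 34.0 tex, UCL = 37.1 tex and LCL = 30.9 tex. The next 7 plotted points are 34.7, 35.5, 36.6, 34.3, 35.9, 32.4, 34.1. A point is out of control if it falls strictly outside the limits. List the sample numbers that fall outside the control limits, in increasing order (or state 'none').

none

All 7 points lie within [30.9, 37.1].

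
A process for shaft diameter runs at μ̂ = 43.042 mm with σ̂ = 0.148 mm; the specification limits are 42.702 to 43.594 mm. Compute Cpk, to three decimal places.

0.766

Cpu = (USL − μ̂) / (3σ̂) = (43.594 − 43.042) / (3 × 0.148) = 1.2432; Cpl = (μ̂ − LSL) / (3σ̂) = (43.042 − 42.702) / (3 × 0.148) = 0.7658; Cpk = min(Cpu, Cpl) = 0.7658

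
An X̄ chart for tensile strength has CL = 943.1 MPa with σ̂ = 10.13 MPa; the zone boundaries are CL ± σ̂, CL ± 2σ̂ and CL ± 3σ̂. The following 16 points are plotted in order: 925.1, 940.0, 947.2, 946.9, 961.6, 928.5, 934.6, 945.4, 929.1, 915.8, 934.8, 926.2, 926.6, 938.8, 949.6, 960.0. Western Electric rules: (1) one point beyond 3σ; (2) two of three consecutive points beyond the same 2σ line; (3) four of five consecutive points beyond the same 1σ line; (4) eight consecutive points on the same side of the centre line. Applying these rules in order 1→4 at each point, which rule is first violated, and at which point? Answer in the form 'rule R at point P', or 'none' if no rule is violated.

Zone of each point (C = within 1σ̂, B = 1σ̂–2σ̂, A = 2σ̂–3σ̂, * = beyond 3σ̂; sign = side of CL): 1:-B, 2:-C, 3:+C, 4:+C, 5:+B, 6:-B, 7:-C, 8:+C, 9:-B, 10:-A, 11:-C, 12:-B, 13:-B, 14:-C, 15:+C, 16:+B
Rule 3 (four of five consecutive points beyond the same 1σ limit) is satisfied at point 13.

rule 3 at point 13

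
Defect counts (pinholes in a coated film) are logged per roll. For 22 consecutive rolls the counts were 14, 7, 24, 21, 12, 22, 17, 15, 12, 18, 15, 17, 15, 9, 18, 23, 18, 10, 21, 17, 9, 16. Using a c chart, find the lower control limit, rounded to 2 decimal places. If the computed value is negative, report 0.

3.94

c̄ = (14 + 7 + 24 + 21 + 12 + 22 + 17 + 15 + 12 + 18 + 15 + 17 + 15 + 9 + 18 + 23 + 18 + 10 + 21 + 17 + 9 + 16) / 22 = 350 / 22 = 15.9091
LCL = c̄ − 3√c̄ = 15.9091 − 3 × 3.9886 = 3.9432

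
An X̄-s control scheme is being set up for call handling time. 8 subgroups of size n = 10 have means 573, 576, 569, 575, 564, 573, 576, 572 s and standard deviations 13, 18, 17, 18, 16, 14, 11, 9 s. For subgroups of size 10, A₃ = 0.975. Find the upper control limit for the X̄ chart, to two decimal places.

X̄̄ = (573 + 576 + 569 + 575 + 564 + 573 + 576 + 572) / 8 = 572.2500
s̄ = (13 + 18 + 17 + 18 + 16 + 14 + 11 + 9) / 8 = 14.5000
UCL = X̄̄ + A₃·s̄ = 572.2500 + 0.975 × 14.5000 = 586.3875

586.39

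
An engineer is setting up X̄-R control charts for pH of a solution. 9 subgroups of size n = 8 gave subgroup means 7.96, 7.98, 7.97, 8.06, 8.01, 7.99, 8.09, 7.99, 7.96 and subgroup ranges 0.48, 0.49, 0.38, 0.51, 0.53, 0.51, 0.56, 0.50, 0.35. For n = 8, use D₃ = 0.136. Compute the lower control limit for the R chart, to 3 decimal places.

0.065

R̄ = (0.48 + 0.49 + 0.38 + 0.51 + 0.53 + 0.51 + 0.56 + 0.50 + 0.35) / 9 = 4.3100 / 9 = 0.4789
LCL_R = D₃·R̄ = 0.136 × 0.4789 = 0.0651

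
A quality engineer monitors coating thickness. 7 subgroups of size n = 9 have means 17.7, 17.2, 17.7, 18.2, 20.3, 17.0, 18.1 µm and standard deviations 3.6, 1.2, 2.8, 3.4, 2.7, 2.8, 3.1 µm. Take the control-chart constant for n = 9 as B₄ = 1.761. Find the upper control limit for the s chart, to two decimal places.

4.93

s̄ = (3.6 + 1.2 + 2.8 + 3.4 + 2.7 + 2.8 + 3.1) / 7 = 2.8000
UCL_s = B₄·s̄ = 1.761 × 2.8000 = 4.9308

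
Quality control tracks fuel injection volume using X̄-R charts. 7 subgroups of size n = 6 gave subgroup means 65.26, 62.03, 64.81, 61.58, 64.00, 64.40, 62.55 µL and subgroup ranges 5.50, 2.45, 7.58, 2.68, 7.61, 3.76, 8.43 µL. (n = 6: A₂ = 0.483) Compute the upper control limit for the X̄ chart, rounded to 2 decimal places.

66.14

X̄̄ = (65.26 + 62.03 + 64.81 + 61.58 + 64.00 + 64.40 + 62.55) / 7 = 444.6300 / 7 = 63.5186
R̄ = (5.50 + 2.45 + 7.58 + 2.68 + 7.61 + 3.76 + 8.43) / 7 = 38.0100 / 7 = 5.4300
UCL = X̄̄ + A₂·R̄ = 63.5186 + 0.483 × 5.4300 = 66.1413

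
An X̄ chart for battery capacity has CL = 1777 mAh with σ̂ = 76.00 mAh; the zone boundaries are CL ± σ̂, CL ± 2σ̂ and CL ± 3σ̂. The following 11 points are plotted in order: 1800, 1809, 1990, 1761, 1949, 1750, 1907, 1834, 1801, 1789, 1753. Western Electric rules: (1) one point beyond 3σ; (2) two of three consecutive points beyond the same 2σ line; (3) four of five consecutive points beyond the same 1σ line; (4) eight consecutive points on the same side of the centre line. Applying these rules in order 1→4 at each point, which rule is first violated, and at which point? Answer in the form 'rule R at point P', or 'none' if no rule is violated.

rule 2 at point 5

Zone of each point (C = within 1σ̂, B = 1σ̂–2σ̂, A = 2σ̂–3σ̂, * = beyond 3σ̂; sign = side of CL): 1:+C, 2:+C, 3:+A, 4:-C, 5:+A, 6:-C, 7:+B, 8:+C, 9:+C, 10:+C, 11:-C
Rule 2 (two of three consecutive points beyond the same 2σ limit) is satisfied at point 5.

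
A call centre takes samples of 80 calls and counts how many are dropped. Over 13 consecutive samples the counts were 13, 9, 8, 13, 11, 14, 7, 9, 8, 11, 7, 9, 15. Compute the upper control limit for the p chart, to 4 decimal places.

p̄ = Σdᵢ / (k·n) = 134 / (13 × 80) = 0.12885
UCL = p̄ + 3·√(p̄(1−p̄)/n) = 0.12885 + 3 × √(0.12885×0.87115/80) = 0.12885 + 3 × 0.03746 = 0.24122

0.2412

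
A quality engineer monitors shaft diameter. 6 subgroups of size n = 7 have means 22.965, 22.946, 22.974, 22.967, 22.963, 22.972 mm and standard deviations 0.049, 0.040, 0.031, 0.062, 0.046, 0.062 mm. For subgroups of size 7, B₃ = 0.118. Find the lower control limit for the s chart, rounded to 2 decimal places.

s̄ = (0.049 + 0.040 + 0.031 + 0.062 + 0.046 + 0.062) / 6 = 0.0483
LCL_s = B₃·s̄ = 0.118 × 0.0483 = 0.0057

0.01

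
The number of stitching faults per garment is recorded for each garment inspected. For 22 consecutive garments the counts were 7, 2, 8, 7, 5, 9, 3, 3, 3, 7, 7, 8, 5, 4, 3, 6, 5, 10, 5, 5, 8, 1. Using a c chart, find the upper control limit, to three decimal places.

c̄ = (7 + 2 + 8 + 7 + 5 + 9 + 3 + 3 + 3 + 7 + 7 + 8 + 5 + 4 + 3 + 6 + 5 + 10 + 5 + 5 + 8 + 1) / 22 = 121 / 22 = 5.5000
UCL = c̄ + 3√c̄ = 5.5000 + 3 × √5.5000 = 5.5000 + 3 × 2.3452 = 12.5356

12.536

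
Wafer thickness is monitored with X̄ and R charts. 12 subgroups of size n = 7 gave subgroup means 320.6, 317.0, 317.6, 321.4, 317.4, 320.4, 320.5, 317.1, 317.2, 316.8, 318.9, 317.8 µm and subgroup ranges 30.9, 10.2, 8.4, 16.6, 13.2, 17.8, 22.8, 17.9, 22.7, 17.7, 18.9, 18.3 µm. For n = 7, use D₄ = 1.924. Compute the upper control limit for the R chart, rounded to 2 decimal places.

R̄ = (30.9 + 10.2 + 8.4 + 16.6 + 13.2 + 17.8 + 22.8 + 17.9 + 22.7 + 17.7 + 18.9 + 18.3) / 12 = 215.4000 / 12 = 17.9500
UCL_R = D₄·R̄ = 1.924 × 17.9500 = 34.5358

34.54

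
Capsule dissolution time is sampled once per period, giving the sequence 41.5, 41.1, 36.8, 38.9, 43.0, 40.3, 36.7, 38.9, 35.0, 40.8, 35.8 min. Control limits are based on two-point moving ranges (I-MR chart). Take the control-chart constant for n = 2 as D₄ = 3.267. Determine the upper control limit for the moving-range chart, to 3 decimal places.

Moving ranges: 0.4, 4.3, 2.1, 4.1, 2.7, 3.6, 2.2, 3.9, 5.8, 5.0; M̄R̄ = 34.1000 / 10 = 3.4100
UCL_MR = D₄·M̄R̄ = 3.267 × 3.4100 = 11.1405

11.140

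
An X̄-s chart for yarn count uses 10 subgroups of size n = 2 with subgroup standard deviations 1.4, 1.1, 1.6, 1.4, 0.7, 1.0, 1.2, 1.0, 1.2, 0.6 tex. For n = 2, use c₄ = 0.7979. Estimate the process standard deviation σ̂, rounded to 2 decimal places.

1.40

s̄ = (1.4 + 1.1 + 1.6 + 1.4 + 0.7 + 1.0 + 1.2 + 1.0 + 1.2 + 0.6) / 10 = 1.1200
σ̂ = s̄ / c₄ = 1.1200 / 0.7979 = 1.4037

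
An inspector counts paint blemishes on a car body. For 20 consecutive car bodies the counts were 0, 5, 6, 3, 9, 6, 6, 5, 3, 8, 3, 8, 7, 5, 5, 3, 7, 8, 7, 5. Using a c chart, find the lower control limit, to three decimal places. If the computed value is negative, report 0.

0.000

c̄ = (0 + 5 + 6 + 3 + 9 + 6 + 6 + 5 + 3 + 8 + 3 + 8 + 7 + 5 + 5 + 3 + 7 + 8 + 7 + 5) / 20 = 109 / 20 = 5.4500
LCL = c̄ − 3√c̄ = 5.4500 − 3 × 2.3345 = -1.5536 → 0 (cannot be negative)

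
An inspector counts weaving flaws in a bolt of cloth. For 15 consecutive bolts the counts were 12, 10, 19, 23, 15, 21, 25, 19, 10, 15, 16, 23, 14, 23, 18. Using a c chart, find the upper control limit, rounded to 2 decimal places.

c̄ = (12 + 10 + 19 + 23 + 15 + 21 + 25 + 19 + 10 + 15 + 16 + 23 + 14 + 23 + 18) / 15 = 263 / 15 = 17.5333
UCL = c̄ + 3√c̄ = 17.5333 + 3 × √17.5333 = 17.5333 + 3 × 4.1873 = 30.0952

30.10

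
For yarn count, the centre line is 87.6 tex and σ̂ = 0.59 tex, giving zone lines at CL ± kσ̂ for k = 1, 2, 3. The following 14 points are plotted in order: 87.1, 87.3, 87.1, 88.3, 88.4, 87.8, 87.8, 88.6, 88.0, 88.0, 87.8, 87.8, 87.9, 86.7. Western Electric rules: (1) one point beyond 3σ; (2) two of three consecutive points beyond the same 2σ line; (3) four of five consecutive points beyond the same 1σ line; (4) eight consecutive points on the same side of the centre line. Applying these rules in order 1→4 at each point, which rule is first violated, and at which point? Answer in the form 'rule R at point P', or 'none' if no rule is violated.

Zone of each point (C = within 1σ̂, B = 1σ̂–2σ̂, A = 2σ̂–3σ̂, * = beyond 3σ̂; sign = side of CL): 1:-C, 2:-C, 3:-C, 4:+B, 5:+B, 6:+C, 7:+C, 8:+B, 9:+C, 10:+C, 11:+C, 12:+C, 13:+C, 14:-B
Rule 4 (eight consecutive points on the same side of the centre line) is satisfied at point 11.

rule 4 at point 11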